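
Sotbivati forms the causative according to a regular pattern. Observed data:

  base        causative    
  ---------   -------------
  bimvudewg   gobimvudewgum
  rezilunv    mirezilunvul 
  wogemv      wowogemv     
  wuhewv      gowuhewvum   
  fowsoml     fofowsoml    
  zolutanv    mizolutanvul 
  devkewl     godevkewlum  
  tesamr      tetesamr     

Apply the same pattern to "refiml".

rerefiml

wogemv and rezilunv both end in -v yet inflect differently (wowogemv, mirezilunvul), so the final letter is not what conditions the rule; the second-to-last letter is.
"refiml" has second-to-last letter 'm'. The stems whose second-to-last letter is 'm' (wogemv → wowogemv, tesamr → tetesamr, fowsoml → fofowsoml) repeat the first consonant+vowel as a prefix.
The other patterns: stems whose second-to-last letter is 'n' add mi- … -ul around the stem; stems whose second-to-last letter is 'w' add go- … -um around the stem.
So refiml → rerefiml.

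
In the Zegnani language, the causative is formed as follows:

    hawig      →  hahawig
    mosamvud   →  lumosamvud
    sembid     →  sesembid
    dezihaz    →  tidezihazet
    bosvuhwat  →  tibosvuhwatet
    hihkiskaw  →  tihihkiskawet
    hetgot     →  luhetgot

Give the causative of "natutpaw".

sembid and mosamvud both end in -d yet inflect differently (sesembid, lumosamvud), so the final letter is not what conditions the rule; the last vowel is.
"natutpaw" has last vowel 'a'. The stems whose last vowel is 'a' (hihkiskaw → tihihkiskawet, dezihaz → tidezihazet, bosvuhwat → tibosvuhwatet) add ti- … -et around the stem.
The other patterns: stems whose last vowel is 'i' repeat the first consonant+vowel as a prefix; stems whose last vowel is 'o' or 'u' add the prefix lu-.
So natutpaw → tinatutpawet.

tinatutpawet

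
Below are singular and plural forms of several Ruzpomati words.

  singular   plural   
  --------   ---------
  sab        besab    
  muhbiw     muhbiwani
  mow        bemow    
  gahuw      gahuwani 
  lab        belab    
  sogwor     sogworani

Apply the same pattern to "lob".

muhbiw and mow both end in -w yet inflect differently (muhbiwani, bemow), so the final letter is not what conditions the rule; the number of vowels is.
"lob" has 1 vowel. The stems with 1 vowel (sab → besab, lab → belab, mow → bemow) add the prefix be-.
The other pattern: stems with 2 vowels add -ani.
So lob → belob.

belob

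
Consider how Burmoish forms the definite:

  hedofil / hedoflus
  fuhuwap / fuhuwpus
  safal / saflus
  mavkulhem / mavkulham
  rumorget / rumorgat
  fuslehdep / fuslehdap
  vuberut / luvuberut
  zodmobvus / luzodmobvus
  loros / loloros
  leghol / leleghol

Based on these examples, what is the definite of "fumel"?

"fumel" has last vowel 'e'. The stems whose last vowel is 'e' (mavkulhem → mavkulham, rumorget → rumorgat, fuslehdep → fuslehdap) change the last vowel to 'a'.
The other patterns: stems whose last vowel is 'a' or 'i' delete the last vowel and add -us; stems whose last vowel is 'u' add the prefix lu-; stems whose last vowel is 'o' repeat the first consonant+vowel as a prefix.
So fumel → fumal.

fumal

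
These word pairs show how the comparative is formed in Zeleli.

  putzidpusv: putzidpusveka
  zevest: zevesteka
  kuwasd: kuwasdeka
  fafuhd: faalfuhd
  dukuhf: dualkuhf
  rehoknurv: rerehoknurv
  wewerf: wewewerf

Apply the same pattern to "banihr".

kuwasd and fafuhd both end in -d yet inflect differently (kuwasdeka, faalfuhd), so the final letter is not what conditions the rule; the second-to-last letter is.
"banihr" has second-to-last letter 'h'. The stems whose second-to-last letter is 'h' (fafuhd → faalfuhd, dukuhf → dualkuhf) insert -al- after the first vowel.
So banihr → baalnihr.

baalnihr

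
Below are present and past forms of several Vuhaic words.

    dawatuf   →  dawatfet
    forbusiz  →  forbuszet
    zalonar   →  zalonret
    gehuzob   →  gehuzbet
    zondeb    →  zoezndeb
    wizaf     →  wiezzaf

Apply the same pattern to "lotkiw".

"lotkiw" has 2 vowels. The stems with 2 vowels (zondeb → zoezndeb, wizaf → wiezzaf) insert -ez- after the first vowel.
The other pattern: stems with 3 vowels delete the last vowel and add -et.
So lotkiw → loeztkiw.

loeztkiw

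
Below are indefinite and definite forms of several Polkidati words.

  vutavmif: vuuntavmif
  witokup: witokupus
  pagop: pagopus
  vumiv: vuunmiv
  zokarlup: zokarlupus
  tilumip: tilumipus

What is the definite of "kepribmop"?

tilumip and vutavmif both have last vowel 'i' yet inflect differently (tilumipus, vuuntavmif), so the last vowel is not what conditions the rule; the final letter is.
"kepribmop" ends in -p. The stems ending in -p (tilumip → tilumipus, witokup → witokupus, zokarlup → zokarlupus) add -us.
So kepribmop → kepribmopus.

kepribmopus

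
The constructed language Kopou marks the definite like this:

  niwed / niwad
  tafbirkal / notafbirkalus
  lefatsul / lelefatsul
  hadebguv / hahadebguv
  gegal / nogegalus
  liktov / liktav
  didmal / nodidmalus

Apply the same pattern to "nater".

natar

"nater" has last vowel 'e'. The one such stem in the data (niwed → niwad) changes the last vowel to 'a' (as does liktov), so the same rule applies.
The other patterns: stems whose last vowel is 'a' add no- … -us around the stem; stems whose last vowel is 'u' repeat the first consonant+vowel as a prefix.
So nater → natar.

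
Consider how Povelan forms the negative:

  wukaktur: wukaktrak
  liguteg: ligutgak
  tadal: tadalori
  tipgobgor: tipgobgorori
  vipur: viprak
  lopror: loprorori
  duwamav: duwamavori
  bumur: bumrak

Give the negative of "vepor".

wukaktur and tipgobgor both end in -r yet inflect differently (wukaktrak, tipgobgorori), so the final letter is not what conditions the rule; the last vowel is.
"vepor" has last vowel 'o'. The stems whose last vowel is 'o' (tipgobgor → tipgobgorori, lopror → loprorori) add -ori.
So vepor → veporori.

veporori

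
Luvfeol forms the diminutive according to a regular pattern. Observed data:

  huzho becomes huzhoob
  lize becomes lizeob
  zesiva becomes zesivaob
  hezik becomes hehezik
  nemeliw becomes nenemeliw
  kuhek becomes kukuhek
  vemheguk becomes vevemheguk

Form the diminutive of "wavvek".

wawavvek

lize and kuhek both have last vowel 'e' yet inflect differently (lizeob, kukuhek), so the last vowel is not what conditions the rule; whether the stem ends in a vowel or a consonant is.
"wavvek" ends in a consonant. The stems ending in a consonant (hezik → hehezik, nemeliw → nenemeliw, kuhek → kukuhek) repeat the first consonant+vowel as a prefix.
The other pattern: stems ending in a vowel add -ob.
So wavvek → wawavvek.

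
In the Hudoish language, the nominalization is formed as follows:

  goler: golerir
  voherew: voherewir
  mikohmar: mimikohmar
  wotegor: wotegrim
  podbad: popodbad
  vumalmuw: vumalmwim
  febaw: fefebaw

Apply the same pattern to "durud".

durdim

"durud" has last vowel 'u'. The one such stem in the data (vumalmuw → vumalmwim) deletes the last vowel and adds -im (as does wotegor), so the same rule applies.
The other patterns: stems whose last vowel is 'e' add -ir; stems whose last vowel is 'a' repeat the first consonant+vowel as a prefix.
So durud → durdim.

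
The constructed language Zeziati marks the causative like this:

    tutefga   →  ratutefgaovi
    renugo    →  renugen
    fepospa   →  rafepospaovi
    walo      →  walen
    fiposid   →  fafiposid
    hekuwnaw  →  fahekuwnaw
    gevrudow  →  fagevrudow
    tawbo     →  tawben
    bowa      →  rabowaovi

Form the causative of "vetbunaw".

fepospa and hekuwnaw both have last vowel 'a' yet inflect differently (rafepospaovi, fahekuwnaw), so the last vowel is not what conditions the rule; the final letter is.
"vetbunaw" ends in -w. The stems ending in -w (hekuwnaw → fahekuwnaw, gevrudow → fagevrudow) add the prefix fa-.
The other patterns: stems ending in -o drop the final letter and add -en; stems ending in -a add ra- … -ovi around the stem.
So vetbunaw → favetbunaw.

favetbunaw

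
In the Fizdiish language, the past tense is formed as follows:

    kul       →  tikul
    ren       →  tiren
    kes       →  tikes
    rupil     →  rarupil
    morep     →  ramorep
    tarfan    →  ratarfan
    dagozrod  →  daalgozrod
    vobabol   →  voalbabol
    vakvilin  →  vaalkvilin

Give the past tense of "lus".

"lus" has 1 vowel. The stems with 1 vowel (kul → tikul, ren → tiren, kes → tikes) add the prefix ti-.
So lus → tilus.

tilus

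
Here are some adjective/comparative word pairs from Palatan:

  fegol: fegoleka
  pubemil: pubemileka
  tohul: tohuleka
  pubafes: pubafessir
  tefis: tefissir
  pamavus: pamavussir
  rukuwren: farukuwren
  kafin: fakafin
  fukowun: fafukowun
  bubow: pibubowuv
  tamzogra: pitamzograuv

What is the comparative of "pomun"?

"pomun" ends in -n. The stems ending in -n (rukuwren → farukuwren, kafin → fakafin, fukowun → fafukowun) add the prefix fa-.
The other patterns: stems ending in -l add -eka; stems ending in -s double the final consonant and add -ir; stems ending in -a or -w add pi- … -uv around the stem.
So pomun → fapomun.

fapomun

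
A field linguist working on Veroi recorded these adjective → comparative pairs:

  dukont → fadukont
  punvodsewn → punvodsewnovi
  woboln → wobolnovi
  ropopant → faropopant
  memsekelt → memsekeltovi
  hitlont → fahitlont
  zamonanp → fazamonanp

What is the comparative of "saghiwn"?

saghiwnovi

dukont and memsekelt both end in -t yet inflect differently (fadukont, memsekeltovi), so the final letter is not what conditions the rule; the second-to-last letter is.
"saghiwn" has second-to-last letter 'w'. The one such stem in the data (punvodsewn → punvodsewnovi) adds -ovi, so the same rule applies.
So saghiwn → saghiwnovi.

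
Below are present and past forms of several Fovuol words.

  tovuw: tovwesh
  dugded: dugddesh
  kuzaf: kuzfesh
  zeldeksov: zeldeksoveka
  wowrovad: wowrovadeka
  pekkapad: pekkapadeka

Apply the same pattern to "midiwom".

dugded and wowrovad both end in -d yet inflect differently (dugddesh, wowrovadeka), so the final letter is not what conditions the rule; the number of vowels is.
"midiwom" has 3 vowels. The stems with 3 vowels (wowrovad → wowrovadeka, pekkapad → pekkapadeka, zeldeksov → zeldeksoveka) add -eka.
The other pattern: stems with 2 vowels delete the last vowel and add -esh.
So midiwom → midiwomeka.

midiwomeka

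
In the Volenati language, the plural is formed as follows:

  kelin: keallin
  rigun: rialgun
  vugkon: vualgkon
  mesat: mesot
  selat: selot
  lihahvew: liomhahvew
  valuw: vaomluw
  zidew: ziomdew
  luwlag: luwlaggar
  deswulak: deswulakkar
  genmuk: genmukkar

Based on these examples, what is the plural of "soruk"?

rigun and valuw both have last vowel 'u' yet inflect differently (rialgun, vaomluw), so the last vowel is not what conditions the rule; the final letter is.
"soruk" ends in -k. The stems ending in -k (deswulak → deswulakkar, genmuk → genmukkar) double the final consonant and add -ar.
So soruk → sorukkar.

sorukkar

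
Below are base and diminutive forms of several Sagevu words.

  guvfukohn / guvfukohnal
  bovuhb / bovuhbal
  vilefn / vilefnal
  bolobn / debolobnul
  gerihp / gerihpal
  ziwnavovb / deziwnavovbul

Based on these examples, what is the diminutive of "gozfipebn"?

degozfipebnul

ziwnavovb and bovuhb both end in -b yet inflect differently (deziwnavovbul, bovuhbal), so the final letter is not what conditions the rule; the second-to-last letter is.
"gozfipebn" has second-to-last letter 'b'. The one such stem in the data (bolobn → debolobnul) adds de- … -ul around the stem, so the same rule applies.
The other pattern: stems whose second-to-last letter is 'f' or 'h' add -al.
So gozfipebn → degozfipebnul.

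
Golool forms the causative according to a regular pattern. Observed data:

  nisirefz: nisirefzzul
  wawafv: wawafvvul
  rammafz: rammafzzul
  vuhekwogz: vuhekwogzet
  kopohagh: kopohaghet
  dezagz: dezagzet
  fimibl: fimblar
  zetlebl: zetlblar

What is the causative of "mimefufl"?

mimefufllul

"mimefufl" has second-to-last letter 'f'. The stems whose second-to-last letter is 'f' (nisirefz → nisirefzzul, wawafv → wawafvvul, rammafz → rammafzzul) double the final consonant and add -ul.
So mimefufl → mimefufllul.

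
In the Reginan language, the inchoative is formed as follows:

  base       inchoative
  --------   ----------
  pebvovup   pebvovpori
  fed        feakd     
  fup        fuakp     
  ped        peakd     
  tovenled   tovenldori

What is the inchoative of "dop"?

doakp

"dop" has 1 vowel. The stems with 1 vowel (fup → fuakp, ped → peakd, fed → feakd) insert -ak- after the first vowel.
So dop → doakp.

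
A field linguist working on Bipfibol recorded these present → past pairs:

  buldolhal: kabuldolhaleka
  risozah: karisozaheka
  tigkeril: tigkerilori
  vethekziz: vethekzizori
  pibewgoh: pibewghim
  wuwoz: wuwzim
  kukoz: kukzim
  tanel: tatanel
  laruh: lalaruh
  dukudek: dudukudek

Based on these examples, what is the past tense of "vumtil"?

buldolhal and tigkeril both end in -l yet inflect differently (kabuldolhaleka, tigkerilori), so the final letter is not what conditions the rule; the last vowel is.
"vumtil" has last vowel 'i'. The stems whose last vowel is 'i' (tigkeril → tigkerilori, vethekziz → vethekzizori) add -ori.
The other patterns: stems whose last vowel is 'a' add ka- … -eka around the stem; stems whose last vowel is 'o' delete the last vowel and add -im; stems whose last vowel is 'e' or 'u' repeat the first consonant+vowel as a prefix.
So vumtil → vumtilori.

vumtilori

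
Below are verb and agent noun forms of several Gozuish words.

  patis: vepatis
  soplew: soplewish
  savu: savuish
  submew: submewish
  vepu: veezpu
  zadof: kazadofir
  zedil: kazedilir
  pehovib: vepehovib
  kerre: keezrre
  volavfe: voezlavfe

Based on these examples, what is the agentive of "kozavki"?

koezzavki

savu and vepu both end in -u yet inflect differently (savuish, veezpu), so the final letter is not what conditions the rule; the first letter is.
"kozavki" begins with k-. The one such stem in the data (kerre → keezrre) inserts -ez- after the first vowel (as do volavfe, vepu), so the same rule applies.
The other patterns: stems beginning with p- add the prefix ve-; stems beginning with s- add -ish; stems beginning with z- add ka- … -ir around the stem.
So kozavki → koezzavki.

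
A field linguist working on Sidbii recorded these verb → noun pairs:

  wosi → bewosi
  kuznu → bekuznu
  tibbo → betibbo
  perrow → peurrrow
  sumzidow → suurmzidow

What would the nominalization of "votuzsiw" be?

"votuzsiw" ends in a consonant. The stems ending in a consonant (perrow → peurrrow, sumzidow → suurmzidow) insert -ur- after the first vowel.
The other pattern: stems ending in a vowel add the prefix be-.
So votuzsiw → vourtuzsiw.

vourtuzsiw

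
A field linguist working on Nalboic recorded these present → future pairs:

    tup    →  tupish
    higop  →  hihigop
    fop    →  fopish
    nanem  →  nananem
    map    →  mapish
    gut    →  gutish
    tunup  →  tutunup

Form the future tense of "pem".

tunup and fop both end in -p yet inflect differently (tutunup, fopish), so the final letter is not what conditions the rule; the number of vowels is.
"pem" has 1 vowel. The stems with 1 vowel (fop → fopish, gut → gutish, map → mapish) add -ish.
The other pattern: stems with 2 vowels repeat the first consonant+vowel as a prefix.
So pem → pemish.

pemish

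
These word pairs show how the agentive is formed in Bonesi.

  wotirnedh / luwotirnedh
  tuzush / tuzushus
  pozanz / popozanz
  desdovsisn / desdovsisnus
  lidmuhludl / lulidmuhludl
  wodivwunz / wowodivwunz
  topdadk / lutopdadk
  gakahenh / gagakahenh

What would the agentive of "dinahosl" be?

dinahoslus

wotirnedh and gakahenh both end in -h yet inflect differently (luwotirnedh, gagakahenh), so the final letter is not what conditions the rule; the second-to-last letter is.
"dinahosl" has second-to-last letter 's'. The stems whose second-to-last letter is 's' (tuzush → tuzushus, desdovsisn → desdovsisnus) add -us.
The other patterns: stems whose second-to-last letter is 'd' add the prefix lu-; stems whose second-to-last letter is 'n' repeat the first consonant+vowel as a prefix.
So dinahosl → dinahoslus.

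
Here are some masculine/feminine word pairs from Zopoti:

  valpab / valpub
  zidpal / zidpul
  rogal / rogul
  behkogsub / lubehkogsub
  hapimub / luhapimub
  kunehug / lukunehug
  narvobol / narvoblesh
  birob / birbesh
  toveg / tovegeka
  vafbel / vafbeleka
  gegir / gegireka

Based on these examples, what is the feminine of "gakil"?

"gakil" has last vowel 'i'. The one such stem in the data (gegir → gegireka) adds -eka, so the same rule applies.
So gakil → gakileka.

gakileka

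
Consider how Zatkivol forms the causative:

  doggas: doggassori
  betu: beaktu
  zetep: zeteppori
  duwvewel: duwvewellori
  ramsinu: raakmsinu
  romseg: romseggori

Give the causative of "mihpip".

mihpippori

ramsinu and romseg both begin with r- yet inflect differently (raakmsinu, romseggori), so the first letter is not what conditions the rule; whether the stem ends in a vowel or a consonant is.
"mihpip" ends in a consonant. The stems ending in a consonant (zetep → zeteppori, duwvewel → duwvewellori, doggas → doggassori) double the final consonant and add -ori.
The other pattern: stems ending in a vowel insert -ak- after the first vowel.
So mihpip → mihpippori.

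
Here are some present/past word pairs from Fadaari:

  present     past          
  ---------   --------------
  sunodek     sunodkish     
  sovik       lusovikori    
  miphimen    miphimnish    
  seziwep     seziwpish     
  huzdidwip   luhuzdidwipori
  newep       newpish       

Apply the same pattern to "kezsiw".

lukezsiwori

sunodek and sovik both end in -k yet inflect differently (sunodkish, lusovikori), so the final letter is not what conditions the rule; the last vowel is.
"kezsiw" has last vowel 'i'. The stems whose last vowel is 'i' (sovik → lusovikori, huzdidwip → luhuzdidwipori) add lu- … -ori around the stem.
The other pattern: stems whose last vowel is 'e' delete the last vowel and add -ish.
So kezsiw → lukezsiwori.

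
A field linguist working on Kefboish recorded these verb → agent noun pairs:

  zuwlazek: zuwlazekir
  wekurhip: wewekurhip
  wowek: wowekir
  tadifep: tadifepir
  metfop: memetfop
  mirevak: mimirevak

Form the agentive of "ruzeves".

"ruzeves" has last vowel 'e'. The stems whose last vowel is 'e' (tadifep → tadifepir, wowek → wowekir, zuwlazek → zuwlazekir) add -ir.
The other pattern: stems whose last vowel is 'a', 'i' or 'o' repeat the first consonant+vowel as a prefix.
So ruzeves → ruzevesir.

ruzevesir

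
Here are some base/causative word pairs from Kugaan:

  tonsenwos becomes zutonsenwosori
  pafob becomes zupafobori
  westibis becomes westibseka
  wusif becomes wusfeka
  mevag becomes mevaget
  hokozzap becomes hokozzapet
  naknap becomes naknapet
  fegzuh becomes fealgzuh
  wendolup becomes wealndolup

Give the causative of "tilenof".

tonsenwos and westibis both end in -s yet inflect differently (zutonsenwosori, westibseka), so the final letter is not what conditions the rule; the last vowel is.
"tilenof" has last vowel 'o'. The stems whose last vowel is 'o' (tonsenwos → zutonsenwosori, pafob → zupafobori) add zu- … -ori around the stem.
The other patterns: stems whose last vowel is 'i' delete the last vowel and add -eka; stems whose last vowel is 'a' add -et; stems whose last vowel is 'u' insert -al- after the first vowel.
So tilenof → zutilenofori.

zutilenofori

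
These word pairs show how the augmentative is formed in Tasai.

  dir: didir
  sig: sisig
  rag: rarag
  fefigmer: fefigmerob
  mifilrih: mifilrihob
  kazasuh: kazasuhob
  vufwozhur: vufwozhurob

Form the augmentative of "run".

dir and fefigmer both end in -r yet inflect differently (didir, fefigmerob), so the final letter is not what conditions the rule; the number of vowels is.
"run" has 1 vowel. The stems with 1 vowel (dir → didir, sig → sisig, rag → rarag) repeat the first consonant+vowel as a prefix.
The other pattern: stems with 3 vowels add -ob.
So run → rurun.

rurun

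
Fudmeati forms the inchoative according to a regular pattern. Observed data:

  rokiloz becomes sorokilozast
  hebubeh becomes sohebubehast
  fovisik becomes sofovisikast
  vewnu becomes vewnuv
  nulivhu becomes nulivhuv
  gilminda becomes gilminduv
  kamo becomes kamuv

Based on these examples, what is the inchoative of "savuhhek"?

rokiloz and kamo both have last vowel 'o' yet inflect differently (sorokilozast, kamuv), so the last vowel is not what conditions the rule; whether the stem ends in a vowel or a consonant is.
"savuhhek" ends in a consonant. The stems ending in a consonant (rokiloz → sorokilozast, hebubeh → sohebubehast, fovisik → sofovisikast) add so- … -ast around the stem.
The other pattern: stems ending in a vowel drop the final letter and add -uv.
So savuhhek → sosavuhhekast.

sosavuhhekast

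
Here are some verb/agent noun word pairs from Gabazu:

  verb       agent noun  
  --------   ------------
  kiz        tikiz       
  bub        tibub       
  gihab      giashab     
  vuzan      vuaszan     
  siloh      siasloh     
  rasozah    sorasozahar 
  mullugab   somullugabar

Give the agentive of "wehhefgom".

sowehhefgomar

bub and gihab both end in -b yet inflect differently (tibub, giashab), so the final letter is not what conditions the rule; the number of vowels is.
"wehhefgom" has 3 vowels. The stems with 3 vowels (rasozah → sorasozahar, mullugab → somullugabar) add so- … -ar around the stem.
So wehhefgom → sowehhefgomar.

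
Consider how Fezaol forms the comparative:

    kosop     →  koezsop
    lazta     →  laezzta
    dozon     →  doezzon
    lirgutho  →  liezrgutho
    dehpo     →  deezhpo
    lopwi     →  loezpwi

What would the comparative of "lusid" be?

Every pair shown (kosop → koezsop, lazta → laezzta, dozon → doezzon, …) follows the same rule: insert -ez- after the first vowel.
So lusid → luezsid.

luezsid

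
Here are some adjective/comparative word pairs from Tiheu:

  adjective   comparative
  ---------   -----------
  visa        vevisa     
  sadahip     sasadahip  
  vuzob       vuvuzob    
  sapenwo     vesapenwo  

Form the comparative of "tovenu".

vetovenu

"tovenu" ends in a vowel. The stems ending in a vowel (sapenwo → vesapenwo, visa → vevisa) add the prefix ve-.
The other pattern: stems ending in a consonant repeat the first consonant+vowel as a prefix.
So tovenu → vetovenu.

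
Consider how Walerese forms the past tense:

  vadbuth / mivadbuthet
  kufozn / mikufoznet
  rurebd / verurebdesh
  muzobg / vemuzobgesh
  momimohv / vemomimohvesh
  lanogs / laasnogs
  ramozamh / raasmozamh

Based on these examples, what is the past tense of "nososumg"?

noassosumg

vadbuth and ramozamh both end in -h yet inflect differently (mivadbuthet, raasmozamh), so the final letter is not what conditions the rule; the second-to-last letter is.
"nososumg" has second-to-last letter 'm'. The one such stem in the data (ramozamh → raasmozamh) inserts -as- after the first vowel (as does lanogs), so the same rule applies.
So nososumg → noassosumg.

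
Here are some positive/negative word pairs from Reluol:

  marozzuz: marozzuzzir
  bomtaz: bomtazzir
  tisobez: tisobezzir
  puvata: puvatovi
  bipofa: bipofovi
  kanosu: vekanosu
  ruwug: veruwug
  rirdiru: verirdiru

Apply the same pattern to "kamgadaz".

kamgadazzir

bomtaz and puvata both have last vowel 'a' yet inflect differently (bomtazzir, puvatovi), so the last vowel is not what conditions the rule; the final letter is.
"kamgadaz" ends in -z. The stems ending in -z (marozzuz → marozzuzzir, bomtaz → bomtazzir, tisobez → tisobezzir) double the final consonant and add -ir.
So kamgadaz → kamgadazzir.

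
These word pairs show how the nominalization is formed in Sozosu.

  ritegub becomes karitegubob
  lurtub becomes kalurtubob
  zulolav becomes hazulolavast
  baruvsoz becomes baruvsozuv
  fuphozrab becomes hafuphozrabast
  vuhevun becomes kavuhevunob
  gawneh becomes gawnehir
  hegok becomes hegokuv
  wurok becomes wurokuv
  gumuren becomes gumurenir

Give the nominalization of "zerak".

hazerakast

fuphozrab and ritegub both end in -b yet inflect differently (hafuphozrabast, karitegubob), so the final letter is not what conditions the rule; the last vowel is.
"zerak" has last vowel 'a'. The stems whose last vowel is 'a' (fuphozrab → hafuphozrabast, zulolav → hazulolavast) add ha- … -ast around the stem.
The other patterns: stems whose last vowel is 'o' add -uv; stems whose last vowel is 'u' add ka- … -ob around the stem; stems whose last vowel is 'e' add -ir.
So zerak → hazerakast.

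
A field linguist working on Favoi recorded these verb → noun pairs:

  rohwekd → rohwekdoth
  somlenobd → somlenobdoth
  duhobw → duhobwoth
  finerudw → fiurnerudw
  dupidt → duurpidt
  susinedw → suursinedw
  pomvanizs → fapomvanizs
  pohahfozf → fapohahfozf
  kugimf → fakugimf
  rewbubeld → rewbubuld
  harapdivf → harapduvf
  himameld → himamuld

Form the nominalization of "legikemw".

falegikemw

duhobw and finerudw both end in -w yet inflect differently (duhobwoth, fiurnerudw), so the final letter is not what conditions the rule; the second-to-last letter is.
"legikemw" has second-to-last letter 'm'. The one such stem in the data (kugimf → fakugimf) adds the prefix fa-, so the same rule applies.
So legikemw → falegikemw.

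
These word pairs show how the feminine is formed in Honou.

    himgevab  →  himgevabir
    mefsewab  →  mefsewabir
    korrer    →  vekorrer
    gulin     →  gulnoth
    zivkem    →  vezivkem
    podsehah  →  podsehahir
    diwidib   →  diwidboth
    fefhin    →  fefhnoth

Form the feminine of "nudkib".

mefsewab and diwidib both end in -b yet inflect differently (mefsewabir, diwidboth), so the final letter is not what conditions the rule; the last vowel is.
"nudkib" has last vowel 'i'. The stems whose last vowel is 'i' (diwidib → diwidboth, fefhin → fefhnoth, gulin → gulnoth) delete the last vowel and add -oth.
The other patterns: stems whose last vowel is 'a' add -ir; stems whose last vowel is 'e' add the prefix ve-.
So nudkib → nudkboth.

nudkboth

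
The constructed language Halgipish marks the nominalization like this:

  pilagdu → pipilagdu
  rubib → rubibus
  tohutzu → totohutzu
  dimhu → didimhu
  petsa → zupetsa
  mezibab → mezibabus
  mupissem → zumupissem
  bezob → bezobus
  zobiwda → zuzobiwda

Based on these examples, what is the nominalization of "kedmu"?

mezibab and zobiwda both have last vowel 'a' yet inflect differently (mezibabus, zuzobiwda), so the last vowel is not what conditions the rule; the final letter is.
"kedmu" ends in -u. The stems ending in -u (dimhu → didimhu, tohutzu → totohutzu, pilagdu → pipilagdu) repeat the first consonant+vowel as a prefix.
So kedmu → kekedmu.

kekedmu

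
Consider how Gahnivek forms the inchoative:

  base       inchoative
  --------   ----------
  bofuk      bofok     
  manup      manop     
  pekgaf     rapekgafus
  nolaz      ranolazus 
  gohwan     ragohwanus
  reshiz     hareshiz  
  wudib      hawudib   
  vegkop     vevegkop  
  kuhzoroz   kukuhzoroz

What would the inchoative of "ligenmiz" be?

haligenmiz

nolaz and reshiz both end in -z yet inflect differently (ranolazus, hareshiz), so the final letter is not what conditions the rule; the last vowel is.
"ligenmiz" has last vowel 'i'. The stems whose last vowel is 'i' (reshiz → hareshiz, wudib → hawudib) add the prefix ha-.
So ligenmiz → haligenmiz.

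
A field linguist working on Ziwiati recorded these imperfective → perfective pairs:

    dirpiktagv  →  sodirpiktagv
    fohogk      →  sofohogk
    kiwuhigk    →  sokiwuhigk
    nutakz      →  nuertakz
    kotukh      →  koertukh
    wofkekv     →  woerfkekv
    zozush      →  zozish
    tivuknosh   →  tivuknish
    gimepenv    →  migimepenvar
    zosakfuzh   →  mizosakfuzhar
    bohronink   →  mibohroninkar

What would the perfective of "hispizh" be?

"hispizh" has second-to-last letter 'z'. The one such stem in the data (zosakfuzh → mizosakfuzhar) adds mi- … -ar around the stem, so the same rule applies.
So hispizh → mihispizhar.

mihispizhar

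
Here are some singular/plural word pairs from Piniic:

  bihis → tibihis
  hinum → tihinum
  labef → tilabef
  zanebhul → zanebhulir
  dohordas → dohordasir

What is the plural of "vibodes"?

dohordas and bihis both end in -s yet inflect differently (dohordasir, tibihis), so the final letter is not what conditions the rule; the number of vowels is.
"vibodes" has 3 vowels. The stems with 3 vowels (dohordas → dohordasir, zanebhul → zanebhulir) add -ir.
The other pattern: stems with 2 vowels add the prefix ti-.
So vibodes → vibodesir.

vibodesir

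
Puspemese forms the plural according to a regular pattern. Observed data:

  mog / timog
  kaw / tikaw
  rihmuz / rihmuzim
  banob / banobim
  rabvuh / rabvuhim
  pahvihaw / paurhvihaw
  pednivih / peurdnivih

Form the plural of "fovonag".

fourvonag

"fovonag" has 3 vowels. The stems with 3 vowels (pahvihaw → paurhvihaw, pednivih → peurdnivih) insert -ur- after the first vowel.
The other patterns: stems with 1 vowel add the prefix ti-; stems with 2 vowels add -im.
So fovonag → fourvonag.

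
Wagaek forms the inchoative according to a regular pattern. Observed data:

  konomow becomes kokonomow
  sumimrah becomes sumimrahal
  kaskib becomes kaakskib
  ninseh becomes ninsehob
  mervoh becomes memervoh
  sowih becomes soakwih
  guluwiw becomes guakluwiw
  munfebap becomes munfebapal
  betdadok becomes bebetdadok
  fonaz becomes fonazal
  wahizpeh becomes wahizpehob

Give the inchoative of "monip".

wahizpeh and mervoh both end in -h yet inflect differently (wahizpehob, memervoh), so the final letter is not what conditions the rule; the last vowel is.
"monip" has last vowel 'i'. The stems whose last vowel is 'i' (kaskib → kaakskib, sowih → soakwih, guluwiw → guakluwiw) insert -ak- after the first vowel.
So monip → moaknip.

moaknip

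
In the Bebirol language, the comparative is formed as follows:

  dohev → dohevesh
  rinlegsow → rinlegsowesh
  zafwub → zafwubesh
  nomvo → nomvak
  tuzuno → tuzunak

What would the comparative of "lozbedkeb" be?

lozbedkebesh

"lozbedkeb" ends in a consonant. The stems ending in a consonant (dohev → dohevesh, rinlegsow → rinlegsowesh, zafwub → zafwubesh) add -esh.
So lozbedkeb → lozbedkebesh.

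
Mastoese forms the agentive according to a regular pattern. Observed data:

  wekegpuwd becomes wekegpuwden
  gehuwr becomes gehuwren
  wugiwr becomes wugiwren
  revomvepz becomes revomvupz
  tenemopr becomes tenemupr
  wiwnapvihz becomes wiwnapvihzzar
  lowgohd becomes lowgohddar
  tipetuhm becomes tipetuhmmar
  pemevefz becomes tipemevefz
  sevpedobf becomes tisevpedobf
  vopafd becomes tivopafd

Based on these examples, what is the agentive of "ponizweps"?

ponizwups

"ponizweps" has second-to-last letter 'p'. The stems whose second-to-last letter is 'p' (revomvepz → revomvupz, tenemopr → tenemupr) change the last vowel to 'u'.
The other patterns: stems whose second-to-last letter is 'w' add -en; stems whose second-to-last letter is 'h' double the final consonant and add -ar; stems whose second-to-last letter is 'b' or 'f' add the prefix ti-.
So ponizweps → ponizwups.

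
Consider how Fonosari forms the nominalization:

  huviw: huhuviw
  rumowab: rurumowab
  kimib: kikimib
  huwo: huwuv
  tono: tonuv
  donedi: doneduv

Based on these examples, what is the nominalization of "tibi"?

tibuv

"tibi" ends in a vowel. The stems ending in a vowel (huwo → huwuv, tono → tonuv, donedi → doneduv) drop the final letter and add -uv.
The other pattern: stems ending in a consonant repeat the first consonant+vowel as a prefix.
So tibi → tibuv.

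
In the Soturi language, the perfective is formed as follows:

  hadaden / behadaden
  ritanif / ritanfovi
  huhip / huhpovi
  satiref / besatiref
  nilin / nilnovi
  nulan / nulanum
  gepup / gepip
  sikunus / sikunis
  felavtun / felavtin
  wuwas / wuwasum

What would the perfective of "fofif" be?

sikunus and wuwas both end in -s yet inflect differently (sikunis, wuwasum), so the final letter is not what conditions the rule; the last vowel is.
"fofif" has last vowel 'i'. The stems whose last vowel is 'i' (ritanif → ritanfovi, nilin → nilnovi, huhip → huhpovi) delete the last vowel and add -ovi.
So fofif → foffovi.

foffovi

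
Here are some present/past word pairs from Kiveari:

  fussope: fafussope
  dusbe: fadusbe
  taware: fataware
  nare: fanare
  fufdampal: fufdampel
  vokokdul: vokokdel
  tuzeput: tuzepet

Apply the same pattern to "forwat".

forwet

fussope and fufdampal both begin with f- yet inflect differently (fafussope, fufdampel), so the first letter is not what conditions the rule; the final letter is.
"forwat" ends in -t. The one such stem in the data (tuzeput → tuzepet) changes the last vowel to 'e' (as do fufdampal, vokokdul), so the same rule applies.
So forwat → forwet.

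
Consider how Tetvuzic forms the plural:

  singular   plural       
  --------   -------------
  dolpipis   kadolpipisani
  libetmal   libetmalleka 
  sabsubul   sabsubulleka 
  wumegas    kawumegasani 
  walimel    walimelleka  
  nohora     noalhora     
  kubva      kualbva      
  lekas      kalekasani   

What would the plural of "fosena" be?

foalsena

libetmal and wumegas both have last vowel 'a' yet inflect differently (libetmalleka, kawumegasani), so the last vowel is not what conditions the rule; the final letter is.
"fosena" ends in -a. The stems ending in -a (nohora → noalhora, kubva → kualbva) insert -al- after the first vowel.
The other patterns: stems ending in -l double the final consonant and add -eka; stems ending in -s add ka- … -ani around the stem.
So fosena → foalsena.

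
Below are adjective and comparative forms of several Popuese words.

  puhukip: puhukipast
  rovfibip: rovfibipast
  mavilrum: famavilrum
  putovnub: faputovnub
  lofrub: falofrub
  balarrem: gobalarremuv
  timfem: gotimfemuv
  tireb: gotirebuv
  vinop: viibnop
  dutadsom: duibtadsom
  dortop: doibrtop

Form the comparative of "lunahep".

golunahepuv

mavilrum and balarrem both end in -m yet inflect differently (famavilrum, gobalarremuv), so the final letter is not what conditions the rule; the last vowel is.
"lunahep" has last vowel 'e'. The stems whose last vowel is 'e' (balarrem → gobalarremuv, timfem → gotimfemuv, tireb → gotirebuv) add go- … -uv around the stem.
The other patterns: stems whose last vowel is 'i' add -ast; stems whose last vowel is 'u' add the prefix fa-; stems whose last vowel is 'o' insert -ib- after the first vowel.
So lunahep → golunahepuv.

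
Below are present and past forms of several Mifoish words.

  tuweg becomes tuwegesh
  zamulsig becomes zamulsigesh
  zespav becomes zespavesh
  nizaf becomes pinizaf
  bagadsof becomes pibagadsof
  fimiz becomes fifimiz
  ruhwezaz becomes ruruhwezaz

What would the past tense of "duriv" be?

durivesh

zespav and nizaf both have last vowel 'a' yet inflect differently (zespavesh, pinizaf), so the last vowel is not what conditions the rule; the final letter is.
"duriv" ends in -v. The one such stem in the data (zespav → zespavesh) adds -esh, so the same rule applies.
So duriv → durivesh.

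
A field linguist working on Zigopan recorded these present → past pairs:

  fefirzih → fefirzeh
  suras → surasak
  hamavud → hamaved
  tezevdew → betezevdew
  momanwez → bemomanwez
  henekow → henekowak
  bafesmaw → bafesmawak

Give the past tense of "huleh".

tezevdew and bafesmaw both end in -w yet inflect differently (betezevdew, bafesmawak), so the final letter is not what conditions the rule; the last vowel is.
"huleh" has last vowel 'e'. The stems whose last vowel is 'e' (tezevdew → betezevdew, momanwez → bemomanwez) add the prefix be-.
The other patterns: stems whose last vowel is 'a' or 'o' add -ak; stems whose last vowel is 'i' or 'u' change the last vowel to 'e'.
So huleh → behuleh.

behuleh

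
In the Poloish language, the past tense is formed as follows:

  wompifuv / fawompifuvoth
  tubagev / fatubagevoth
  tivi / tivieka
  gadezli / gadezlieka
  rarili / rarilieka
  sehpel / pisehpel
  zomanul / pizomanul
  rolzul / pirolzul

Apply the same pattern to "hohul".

tubagev and sehpel both have last vowel 'e' yet inflect differently (fatubagevoth, pisehpel), so the last vowel is not what conditions the rule; the final letter is.
"hohul" ends in -l. The stems ending in -l (sehpel → pisehpel, zomanul → pizomanul, rolzul → pirolzul) add the prefix pi-.
So hohul → pihohul.

pihohul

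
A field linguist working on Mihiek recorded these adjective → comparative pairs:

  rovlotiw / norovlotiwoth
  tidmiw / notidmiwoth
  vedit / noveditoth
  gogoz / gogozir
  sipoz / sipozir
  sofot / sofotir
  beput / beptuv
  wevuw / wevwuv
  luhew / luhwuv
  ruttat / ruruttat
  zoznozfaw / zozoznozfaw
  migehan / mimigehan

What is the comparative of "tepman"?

tetepman

vedit and sofot both end in -t yet inflect differently (noveditoth, sofotir), so the final letter is not what conditions the rule; the last vowel is.
"tepman" has last vowel 'a'. The stems whose last vowel is 'a' (ruttat → ruruttat, zoznozfaw → zozoznozfaw, migehan → mimigehan) repeat the first consonant+vowel as a prefix.
The other patterns: stems whose last vowel is 'i' add no- … -oth around the stem; stems whose last vowel is 'o' add -ir; stems whose last vowel is 'e' or 'u' delete the last vowel and add -uv.
So tepman → tetepman.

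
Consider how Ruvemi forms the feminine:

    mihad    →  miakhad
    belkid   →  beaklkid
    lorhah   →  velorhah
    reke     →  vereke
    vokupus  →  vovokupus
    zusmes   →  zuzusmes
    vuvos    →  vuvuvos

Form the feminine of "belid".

beaklid

"belid" ends in -d. The stems ending in -d (mihad → miakhad, belkid → beaklkid) insert -ak- after the first vowel.
The other patterns: stems ending in -e or -h add the prefix ve-; stems ending in -s repeat the first consonant+vowel as a prefix.
So belid → beaklid.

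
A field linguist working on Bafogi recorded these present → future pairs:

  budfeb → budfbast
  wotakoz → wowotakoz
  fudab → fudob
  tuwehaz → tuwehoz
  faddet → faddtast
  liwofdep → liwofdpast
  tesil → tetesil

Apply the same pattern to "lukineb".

budfeb and fudab both end in -b yet inflect differently (budfbast, fudob), so the final letter is not what conditions the rule; the last vowel is.
"lukineb" has last vowel 'e'. The stems whose last vowel is 'e' (liwofdep → liwofdpast, faddet → faddtast, budfeb → budfbast) delete the last vowel and add -ast.
The other patterns: stems whose last vowel is 'i' or 'o' repeat the first consonant+vowel as a prefix; stems whose last vowel is 'a' change the last vowel to 'o'.
So lukineb → lukinbast.

lukinbast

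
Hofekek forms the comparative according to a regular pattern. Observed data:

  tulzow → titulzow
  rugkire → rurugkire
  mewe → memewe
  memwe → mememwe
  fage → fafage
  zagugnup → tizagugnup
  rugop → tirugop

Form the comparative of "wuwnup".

"wuwnup" ends in -p. The stems ending in -p (rugop → tirugop, zagugnup → tizagugnup) add the prefix ti-.
So wuwnup → tiwuwnup.

tiwuwnup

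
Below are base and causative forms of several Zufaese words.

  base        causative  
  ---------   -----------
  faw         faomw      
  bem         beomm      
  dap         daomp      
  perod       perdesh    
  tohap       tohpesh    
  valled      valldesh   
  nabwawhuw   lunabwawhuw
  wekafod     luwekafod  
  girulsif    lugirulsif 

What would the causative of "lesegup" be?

dap and tohap both end in -p yet inflect differently (daomp, tohpesh), so the final letter is not what conditions the rule; the number of vowels is.
"lesegup" has 3 vowels. The stems with 3 vowels (nabwawhuw → lunabwawhuw, wekafod → luwekafod, girulsif → lugirulsif) add the prefix lu-.
So lesegup → lulesegup.

lulesegup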